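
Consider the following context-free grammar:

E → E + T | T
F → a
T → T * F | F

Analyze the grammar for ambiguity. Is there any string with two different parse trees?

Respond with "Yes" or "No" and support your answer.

No - the grammar is unambiguous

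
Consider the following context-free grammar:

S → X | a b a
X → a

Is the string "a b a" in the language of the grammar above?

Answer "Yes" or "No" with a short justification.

Yes - a valid derivation exists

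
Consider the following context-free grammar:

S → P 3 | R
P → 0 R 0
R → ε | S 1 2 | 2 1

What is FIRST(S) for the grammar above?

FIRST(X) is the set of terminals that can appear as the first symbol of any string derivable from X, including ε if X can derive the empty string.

We compute FIRST(S) using the standard algorithm.
FIRST(P) = {0}
FIRST(R) = {0, 1, 2, ε}
FIRST(S) = {0, 1, 2, ε}
Therefore, FIRST(S) = {0, 1, 2, ε}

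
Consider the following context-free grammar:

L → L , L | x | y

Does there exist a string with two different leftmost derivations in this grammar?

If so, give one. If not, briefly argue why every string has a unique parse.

Yes - the string 'x , y , x , x' has two distinct leftmost derivations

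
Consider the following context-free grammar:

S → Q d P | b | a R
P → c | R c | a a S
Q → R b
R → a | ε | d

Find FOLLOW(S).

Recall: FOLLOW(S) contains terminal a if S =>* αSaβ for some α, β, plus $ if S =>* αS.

We compute FOLLOW(S) using the standard algorithm.
FOLLOW(S) starts with {$}.
FIRST(P) = {a, c, d}
FIRST(Q) = {a, b, d}
FIRST(R) = {a, d, ε}
FIRST(S) = {a, b, d}
FOLLOW(P) = {$}
FOLLOW(Q) = {d}
FOLLOW(R) = {$, b, c}
FOLLOW(S) = {$}
Therefore, FOLLOW(S) = {$}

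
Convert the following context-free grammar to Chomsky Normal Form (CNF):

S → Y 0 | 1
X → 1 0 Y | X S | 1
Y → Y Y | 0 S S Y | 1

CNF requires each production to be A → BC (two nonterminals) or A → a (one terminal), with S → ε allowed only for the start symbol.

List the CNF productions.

T0 → 0; S → 1; T1 → 1; X → 1; Y → 1; S → Y T0; X → T1 X0; X0 → T0 Y; X → X S; Y → Y Y; Y → T0 X1; X1 → S X2; X2 → S Y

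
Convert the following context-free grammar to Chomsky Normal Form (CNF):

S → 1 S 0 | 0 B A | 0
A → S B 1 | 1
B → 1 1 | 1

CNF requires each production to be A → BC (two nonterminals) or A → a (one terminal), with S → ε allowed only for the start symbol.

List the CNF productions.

T1 → 1; T0 → 0; S → 0; A → 1; B → 1; S → T1 X0; X0 → S T0; S → T0 X1; X1 → B A; A → S X2; X2 → B T1; B → T1 T1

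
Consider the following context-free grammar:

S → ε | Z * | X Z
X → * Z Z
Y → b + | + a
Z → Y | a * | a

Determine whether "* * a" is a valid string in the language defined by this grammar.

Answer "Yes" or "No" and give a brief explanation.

No - no valid derivation exists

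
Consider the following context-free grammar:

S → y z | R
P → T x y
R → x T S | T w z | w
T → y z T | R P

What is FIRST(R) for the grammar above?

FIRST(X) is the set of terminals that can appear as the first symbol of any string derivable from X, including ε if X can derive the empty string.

We compute FIRST(R) using the standard algorithm.
FIRST(P) = {w, x, y}
FIRST(R) = {w, x, y}
FIRST(S) = {w, x, y}
FIRST(T) = {w, x, y}
Therefore, FIRST(R) = {w, x, y}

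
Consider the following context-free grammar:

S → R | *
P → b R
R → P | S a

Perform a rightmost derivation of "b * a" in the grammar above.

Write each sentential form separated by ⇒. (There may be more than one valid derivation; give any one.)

S ⇒ R ⇒ P ⇒ b R ⇒ b S a ⇒ b * a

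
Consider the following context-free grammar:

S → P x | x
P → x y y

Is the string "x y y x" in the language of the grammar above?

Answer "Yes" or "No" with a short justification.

Yes - a valid derivation exists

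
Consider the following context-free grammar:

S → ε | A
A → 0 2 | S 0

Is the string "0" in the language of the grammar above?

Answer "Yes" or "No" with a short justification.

Yes - a valid derivation exists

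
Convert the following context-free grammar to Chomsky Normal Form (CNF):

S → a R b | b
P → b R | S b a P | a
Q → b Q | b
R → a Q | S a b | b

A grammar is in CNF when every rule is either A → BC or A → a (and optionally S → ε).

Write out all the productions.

TA → a; TB → b; S → b; P → a; Q → b; R → b; S → TA X0; X0 → R TB; P → TB R; P → S X1; X1 → TB X2; X2 → TA P; Q → TB Q; R → TA Q; R → S X3; X3 → TA TB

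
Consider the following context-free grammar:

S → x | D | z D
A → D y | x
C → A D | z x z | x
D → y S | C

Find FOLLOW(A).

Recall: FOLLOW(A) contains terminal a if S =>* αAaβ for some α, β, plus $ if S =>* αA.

We compute FOLLOW(A) using the standard algorithm.
FOLLOW(S) starts with {$}.
FIRST(A) = {x, y, z}
FIRST(C) = {x, y, z}
FIRST(D) = {x, y, z}
FIRST(S) = {x, y, z}
FOLLOW(A) = {x, y, z}
FOLLOW(C) = {$, y}
FOLLOW(D) = {$, y}
FOLLOW(S) = {$, y}
Therefore, FOLLOW(A) = {x, y, z}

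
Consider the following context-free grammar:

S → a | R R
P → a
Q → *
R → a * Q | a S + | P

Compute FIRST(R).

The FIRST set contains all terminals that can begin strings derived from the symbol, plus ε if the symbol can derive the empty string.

We compute FIRST(R) using the standard algorithm.
FIRST(P) = {a}
FIRST(Q) = {*}
FIRST(R) = {a}
FIRST(S) = {a}
Therefore, FIRST(R) = {a}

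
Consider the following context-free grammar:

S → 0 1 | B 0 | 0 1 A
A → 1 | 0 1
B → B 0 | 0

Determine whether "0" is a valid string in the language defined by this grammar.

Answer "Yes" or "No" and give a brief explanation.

No - no valid derivation exists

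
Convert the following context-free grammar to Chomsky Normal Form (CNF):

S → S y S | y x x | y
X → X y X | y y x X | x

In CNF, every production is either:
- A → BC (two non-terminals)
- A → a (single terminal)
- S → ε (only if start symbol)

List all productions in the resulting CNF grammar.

TY → y; TX → x; S → y; X → x; S → S X0; X0 → TY S; S → TY X1; X1 → TX TX; X → X X2; X2 → TY X; X → TY X3; X3 → TY X4; X4 → TX X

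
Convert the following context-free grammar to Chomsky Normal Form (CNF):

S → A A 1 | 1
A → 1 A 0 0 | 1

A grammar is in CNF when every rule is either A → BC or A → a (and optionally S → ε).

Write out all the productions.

T1 → 1; S → 1; T0 → 0; A → 1; S → A X0; X0 → A T1; A → T1 X1; X1 → A X2; X2 → T0 T0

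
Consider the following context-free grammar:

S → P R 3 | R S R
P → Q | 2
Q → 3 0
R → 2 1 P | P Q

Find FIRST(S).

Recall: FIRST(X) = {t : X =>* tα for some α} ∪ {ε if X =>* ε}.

We compute FIRST(S) using the standard algorithm.
FIRST(P) = {2, 3}
FIRST(Q) = {3}
FIRST(R) = {2, 3}
FIRST(S) = {2, 3}
Therefore, FIRST(S) = {2, 3}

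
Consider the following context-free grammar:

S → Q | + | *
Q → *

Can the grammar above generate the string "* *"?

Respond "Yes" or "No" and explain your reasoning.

No - no valid derivation exists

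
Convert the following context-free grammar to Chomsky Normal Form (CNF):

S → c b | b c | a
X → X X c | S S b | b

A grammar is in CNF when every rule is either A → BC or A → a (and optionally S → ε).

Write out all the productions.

TC → c; TB → b; S → a; X → b; S → TC TB; S → TB TC; X → X X0; X0 → X TC; X → S X1; X1 → S TB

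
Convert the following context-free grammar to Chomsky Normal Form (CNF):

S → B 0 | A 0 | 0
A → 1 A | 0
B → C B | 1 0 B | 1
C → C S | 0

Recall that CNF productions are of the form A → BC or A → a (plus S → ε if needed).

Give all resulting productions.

T0 → 0; S → 0; T1 → 1; A → 0; B → 1; C → 0; S → B T0; S → A T0; A → T1 A; B → C B; B → T1 X0; X0 → T0 B; C → C S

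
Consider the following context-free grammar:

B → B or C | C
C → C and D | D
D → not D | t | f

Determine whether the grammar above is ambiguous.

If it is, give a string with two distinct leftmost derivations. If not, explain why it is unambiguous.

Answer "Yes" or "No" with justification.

No - the grammar is unambiguous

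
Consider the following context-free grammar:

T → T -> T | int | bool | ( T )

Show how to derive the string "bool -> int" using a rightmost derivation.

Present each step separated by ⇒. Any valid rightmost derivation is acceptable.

T ⇒ T -> T ⇒ T -> int ⇒ bool -> int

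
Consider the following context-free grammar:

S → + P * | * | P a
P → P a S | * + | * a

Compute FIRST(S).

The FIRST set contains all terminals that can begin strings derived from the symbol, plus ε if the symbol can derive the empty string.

We compute FIRST(S) using the standard algorithm.
FIRST(P) = {*}
FIRST(S) = {*, +}
Therefore, FIRST(S) = {*, +}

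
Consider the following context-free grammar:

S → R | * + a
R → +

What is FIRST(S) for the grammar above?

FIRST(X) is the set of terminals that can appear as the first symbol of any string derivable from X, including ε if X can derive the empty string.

We compute FIRST(S) using the standard algorithm.
FIRST(R) = {+}
FIRST(S) = {*, +}
Therefore, FIRST(S) = {*, +}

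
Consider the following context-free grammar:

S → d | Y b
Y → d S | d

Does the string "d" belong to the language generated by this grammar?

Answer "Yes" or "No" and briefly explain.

Yes - a valid derivation exists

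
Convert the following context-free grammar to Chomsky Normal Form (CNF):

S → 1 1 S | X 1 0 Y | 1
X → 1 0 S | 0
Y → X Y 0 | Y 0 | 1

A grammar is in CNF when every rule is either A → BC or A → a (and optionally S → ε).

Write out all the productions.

T1 → 1; T0 → 0; S → 1; X → 0; Y → 1; S → T1 X0; X0 → T1 S; S → X X1; X1 → T1 X2; X2 → T0 Y; X → T1 X3; X3 → T0 S; Y → X X4; X4 → Y T0; Y → Y T0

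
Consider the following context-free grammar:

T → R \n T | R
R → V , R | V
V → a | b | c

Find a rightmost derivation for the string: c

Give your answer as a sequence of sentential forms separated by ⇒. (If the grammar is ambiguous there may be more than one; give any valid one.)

T ⇒ R ⇒ V ⇒ c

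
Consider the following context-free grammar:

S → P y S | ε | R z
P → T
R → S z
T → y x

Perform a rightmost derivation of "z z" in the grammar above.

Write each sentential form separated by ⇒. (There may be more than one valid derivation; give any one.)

S ⇒ R z ⇒ S z z ⇒ z z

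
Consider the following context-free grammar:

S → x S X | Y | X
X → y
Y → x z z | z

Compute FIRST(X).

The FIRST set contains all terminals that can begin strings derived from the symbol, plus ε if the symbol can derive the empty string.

We compute FIRST(X) using the standard algorithm.
FIRST(S) = {x, y, z}
FIRST(X) = {y}
FIRST(Y) = {x, z}
Therefore, FIRST(X) = {y}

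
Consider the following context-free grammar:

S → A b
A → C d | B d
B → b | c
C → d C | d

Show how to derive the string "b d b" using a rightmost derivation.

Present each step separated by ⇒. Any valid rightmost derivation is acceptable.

S ⇒ A b ⇒ B d b ⇒ b d b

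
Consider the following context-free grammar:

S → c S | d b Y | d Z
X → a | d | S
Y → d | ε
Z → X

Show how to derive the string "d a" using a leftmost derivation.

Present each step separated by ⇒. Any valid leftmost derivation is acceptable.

S ⇒ d Z ⇒ d X ⇒ d a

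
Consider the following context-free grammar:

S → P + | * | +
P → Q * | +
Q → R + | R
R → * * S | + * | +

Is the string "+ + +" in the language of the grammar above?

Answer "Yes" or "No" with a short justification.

No - no valid derivation exists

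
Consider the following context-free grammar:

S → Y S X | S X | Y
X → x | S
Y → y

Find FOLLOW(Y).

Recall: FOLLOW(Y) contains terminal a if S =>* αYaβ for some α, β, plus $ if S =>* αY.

We compute FOLLOW(Y) using the standard algorithm.
FOLLOW(S) starts with {$}.
FIRST(S) = {y}
FIRST(X) = {x, y}
FIRST(Y) = {y}
FOLLOW(S) = {$, x, y}
FOLLOW(X) = {$, x, y}
FOLLOW(Y) = {$, x, y}
Therefore, FOLLOW(Y) = {$, x, y}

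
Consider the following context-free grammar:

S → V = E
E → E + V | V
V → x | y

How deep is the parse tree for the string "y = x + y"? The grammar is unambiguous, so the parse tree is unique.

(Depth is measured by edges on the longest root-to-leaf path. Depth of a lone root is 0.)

4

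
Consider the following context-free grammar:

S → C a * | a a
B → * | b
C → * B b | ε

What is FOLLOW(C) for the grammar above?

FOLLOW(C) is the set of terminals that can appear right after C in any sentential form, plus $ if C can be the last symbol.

We compute FOLLOW(C) using the standard algorithm.
FOLLOW(S) starts with {$}.
FIRST(B) = {*, b}
FIRST(C) = {*, ε}
FIRST(S) = {*, a}
FOLLOW(B) = {b}
FOLLOW(C) = {a}
FOLLOW(S) = {$}
Therefore, FOLLOW(C) = {a}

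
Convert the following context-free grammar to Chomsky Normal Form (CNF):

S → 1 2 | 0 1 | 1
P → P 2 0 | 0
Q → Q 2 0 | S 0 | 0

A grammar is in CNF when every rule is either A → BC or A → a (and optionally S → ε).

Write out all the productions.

T1 → 1; T2 → 2; T0 → 0; S → 1; P → 0; Q → 0; S → T1 T2; S → T0 T1; P → P X0; X0 → T2 T0; Q → Q X1; X1 → T2 T0; Q → S T0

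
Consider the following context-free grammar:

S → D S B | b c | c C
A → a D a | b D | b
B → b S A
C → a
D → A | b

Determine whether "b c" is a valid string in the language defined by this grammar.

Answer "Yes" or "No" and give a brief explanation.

Yes - a valid derivation exists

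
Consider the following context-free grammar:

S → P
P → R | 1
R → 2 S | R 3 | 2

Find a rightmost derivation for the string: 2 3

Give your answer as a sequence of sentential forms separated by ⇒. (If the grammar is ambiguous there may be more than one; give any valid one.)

S ⇒ P ⇒ R ⇒ R 3 ⇒ 2 3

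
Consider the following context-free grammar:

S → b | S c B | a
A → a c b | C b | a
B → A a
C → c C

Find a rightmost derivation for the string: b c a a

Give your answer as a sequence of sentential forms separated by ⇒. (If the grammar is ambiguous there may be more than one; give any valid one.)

S ⇒ S c B ⇒ S c A a ⇒ S c a a ⇒ b c a a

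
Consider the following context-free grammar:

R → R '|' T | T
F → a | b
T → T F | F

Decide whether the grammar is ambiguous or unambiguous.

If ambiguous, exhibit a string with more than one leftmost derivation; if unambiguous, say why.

Unambiguous - every string in the language has a unique leftmost derivation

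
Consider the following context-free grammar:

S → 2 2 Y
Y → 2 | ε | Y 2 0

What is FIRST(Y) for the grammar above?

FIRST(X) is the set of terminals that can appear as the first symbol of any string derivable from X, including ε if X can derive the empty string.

We compute FIRST(Y) using the standard algorithm.
FIRST(S) = {2}
FIRST(Y) = {2, ε}
Therefore, FIRST(Y) = {2, ε}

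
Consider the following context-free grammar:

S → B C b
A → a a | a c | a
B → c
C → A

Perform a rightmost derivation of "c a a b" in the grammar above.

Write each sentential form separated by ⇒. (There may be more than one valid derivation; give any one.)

S ⇒ B C b ⇒ B A b ⇒ B a a b ⇒ c a a b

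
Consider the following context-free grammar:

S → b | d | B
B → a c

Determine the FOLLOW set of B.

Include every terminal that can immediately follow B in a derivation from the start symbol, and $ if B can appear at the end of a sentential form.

We compute FOLLOW(B) using the standard algorithm.
FOLLOW(S) starts with {$}.
FIRST(B) = {a}
FIRST(S) = {a, b, d}
FOLLOW(B) = {$}
FOLLOW(S) = {$}
Therefore, FOLLOW(B) = {$}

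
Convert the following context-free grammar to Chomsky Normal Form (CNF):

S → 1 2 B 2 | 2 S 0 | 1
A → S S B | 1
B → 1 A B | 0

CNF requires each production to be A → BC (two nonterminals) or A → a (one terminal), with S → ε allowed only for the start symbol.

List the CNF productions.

T1 → 1; T2 → 2; T0 → 0; S → 1; A → 1; B → 0; S → T1 X0; X0 → T2 X1; X1 → B T2; S → T2 X2; X2 → S T0; A → S X3; X3 → S B; B → T1 X4; X4 → A B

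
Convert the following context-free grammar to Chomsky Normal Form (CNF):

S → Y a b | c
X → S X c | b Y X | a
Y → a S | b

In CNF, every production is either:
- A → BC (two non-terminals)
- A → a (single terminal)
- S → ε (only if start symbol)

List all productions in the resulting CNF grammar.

TA → a; TB → b; S → c; TC → c; X → a; Y → b; S → Y X0; X0 → TA TB; X → S X1; X1 → X TC; X → TB X2; X2 → Y X; Y → TA S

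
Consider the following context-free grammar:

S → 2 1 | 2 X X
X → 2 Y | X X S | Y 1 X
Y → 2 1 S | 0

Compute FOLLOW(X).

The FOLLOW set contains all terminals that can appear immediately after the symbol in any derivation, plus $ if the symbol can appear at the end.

We compute FOLLOW(X) using the standard algorithm.
FOLLOW(S) starts with {$}.
FIRST(S) = {2}
FIRST(X) = {0, 2}
FIRST(Y) = {0, 2}
FOLLOW(S) = {$, 0, 1, 2}
FOLLOW(X) = {$, 0, 1, 2}
FOLLOW(Y) = {$, 0, 1, 2}
Therefore, FOLLOW(X) = {$, 0, 1, 2}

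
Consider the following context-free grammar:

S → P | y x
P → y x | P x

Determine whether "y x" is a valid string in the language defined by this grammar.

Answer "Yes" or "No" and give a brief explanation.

Yes - a valid derivation exists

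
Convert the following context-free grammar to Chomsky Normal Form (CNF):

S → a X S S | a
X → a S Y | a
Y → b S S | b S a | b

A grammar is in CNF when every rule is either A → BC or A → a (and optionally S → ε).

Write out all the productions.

TA → a; S → a; X → a; TB → b; Y → b; S → TA X0; X0 → X X1; X1 → S S; X → TA X2; X2 → S Y; Y → TB X3; X3 → S S; Y → TB X4; X4 → S TA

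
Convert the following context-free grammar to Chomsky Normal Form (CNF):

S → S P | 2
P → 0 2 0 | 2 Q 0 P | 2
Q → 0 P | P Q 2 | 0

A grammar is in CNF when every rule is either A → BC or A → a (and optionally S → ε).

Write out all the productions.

S → 2; T0 → 0; T2 → 2; P → 2; Q → 0; S → S P; P → T0 X0; X0 → T2 T0; P → T2 X1; X1 → Q X2; X2 → T0 P; Q → T0 P; Q → P X3; X3 → Q T2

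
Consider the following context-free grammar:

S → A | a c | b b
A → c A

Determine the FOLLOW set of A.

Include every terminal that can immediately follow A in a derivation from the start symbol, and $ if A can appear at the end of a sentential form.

We compute FOLLOW(A) using the standard algorithm.
FOLLOW(S) starts with {$}.
FIRST(A) = {c}
FIRST(S) = {a, b, c}
FOLLOW(A) = {$}
FOLLOW(S) = {$}
Therefore, FOLLOW(A) = {$}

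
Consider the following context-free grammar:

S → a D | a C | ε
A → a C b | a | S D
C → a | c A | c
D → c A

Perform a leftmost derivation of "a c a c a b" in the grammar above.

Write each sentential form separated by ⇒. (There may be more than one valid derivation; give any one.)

S ⇒ a C ⇒ a c A ⇒ a c a C b ⇒ a c a c A b ⇒ a c a c a b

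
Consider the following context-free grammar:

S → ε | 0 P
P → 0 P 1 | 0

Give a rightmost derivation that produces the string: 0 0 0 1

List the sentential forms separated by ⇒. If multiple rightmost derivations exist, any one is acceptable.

S ⇒ 0 P ⇒ 0 0 P 1 ⇒ 0 0 0 1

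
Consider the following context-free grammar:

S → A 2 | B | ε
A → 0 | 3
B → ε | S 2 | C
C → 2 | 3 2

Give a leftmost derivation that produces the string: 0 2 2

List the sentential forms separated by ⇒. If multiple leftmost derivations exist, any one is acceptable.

S ⇒ B ⇒ S 2 ⇒ A 2 2 ⇒ 0 2 2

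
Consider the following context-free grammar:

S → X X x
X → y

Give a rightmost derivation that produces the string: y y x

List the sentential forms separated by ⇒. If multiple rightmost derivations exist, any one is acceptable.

S ⇒ X X x ⇒ X y x ⇒ y y x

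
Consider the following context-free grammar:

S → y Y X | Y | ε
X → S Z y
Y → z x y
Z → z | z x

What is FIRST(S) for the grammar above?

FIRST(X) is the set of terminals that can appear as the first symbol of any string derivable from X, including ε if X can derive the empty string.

We compute FIRST(S) using the standard algorithm.
FIRST(S) = {y, z, ε}
FIRST(X) = {y, z}
FIRST(Y) = {z}
FIRST(Z) = {z}
Therefore, FIRST(S) = {y, z, ε}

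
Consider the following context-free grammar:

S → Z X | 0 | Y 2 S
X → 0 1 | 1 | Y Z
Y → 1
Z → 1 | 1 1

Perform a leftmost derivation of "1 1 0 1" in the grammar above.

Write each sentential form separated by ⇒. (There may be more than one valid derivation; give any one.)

S ⇒ Z X ⇒ 1 1 X ⇒ 1 1 0 1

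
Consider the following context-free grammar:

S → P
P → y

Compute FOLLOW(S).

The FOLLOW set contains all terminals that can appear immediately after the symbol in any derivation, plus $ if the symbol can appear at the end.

We compute FOLLOW(S) using the standard algorithm.
FOLLOW(S) starts with {$}.
FIRST(P) = {y}
FIRST(S) = {y}
FOLLOW(P) = {$}
FOLLOW(S) = {$}
Therefore, FOLLOW(S) = {$}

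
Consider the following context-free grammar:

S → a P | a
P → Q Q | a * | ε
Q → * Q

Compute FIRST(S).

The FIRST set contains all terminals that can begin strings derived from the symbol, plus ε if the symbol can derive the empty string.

We compute FIRST(S) using the standard algorithm.
FIRST(P) = {*, a, ε}
FIRST(Q) = {*}
FIRST(S) = {a}
Therefore, FIRST(S) = {a}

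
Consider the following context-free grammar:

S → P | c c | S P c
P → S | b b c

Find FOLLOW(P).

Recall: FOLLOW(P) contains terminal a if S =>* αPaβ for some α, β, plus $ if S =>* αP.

We compute FOLLOW(P) using the standard algorithm.
FOLLOW(S) starts with {$}.
FIRST(P) = {b, c}
FIRST(S) = {b, c}
FOLLOW(P) = {$, b, c}
FOLLOW(S) = {$, b, c}
Therefore, FOLLOW(P) = {$, b, c}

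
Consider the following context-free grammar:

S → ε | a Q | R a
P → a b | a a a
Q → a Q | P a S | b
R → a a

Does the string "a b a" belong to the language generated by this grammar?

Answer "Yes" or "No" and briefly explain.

No - no valid derivation exists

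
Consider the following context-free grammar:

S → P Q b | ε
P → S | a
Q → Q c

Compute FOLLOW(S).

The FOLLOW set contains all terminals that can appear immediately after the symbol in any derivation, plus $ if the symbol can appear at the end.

We compute FOLLOW(S) using the standard algorithm.
FOLLOW(S) starts with {$}.
FIRST(P) = {a, ε}
FIRST(Q) = {}
FIRST(S) = {a, ε}
FOLLOW(P) = {}
FOLLOW(Q) = {b, c}
FOLLOW(S) = {$}
Therefore, FOLLOW(S) = {$}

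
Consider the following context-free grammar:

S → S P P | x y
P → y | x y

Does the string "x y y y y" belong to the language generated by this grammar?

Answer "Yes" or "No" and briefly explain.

No - no valid derivation exists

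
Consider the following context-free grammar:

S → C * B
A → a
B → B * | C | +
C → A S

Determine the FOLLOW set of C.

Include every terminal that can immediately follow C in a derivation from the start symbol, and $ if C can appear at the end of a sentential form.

We compute FOLLOW(C) using the standard algorithm.
FOLLOW(S) starts with {$}.
FIRST(A) = {a}
FIRST(B) = {+, a}
FIRST(C) = {a}
FIRST(S) = {a}
FOLLOW(A) = {a}
FOLLOW(B) = {$, *}
FOLLOW(C) = {$, *}
FOLLOW(S) = {$, *}
Therefore, FOLLOW(C) = {$, *}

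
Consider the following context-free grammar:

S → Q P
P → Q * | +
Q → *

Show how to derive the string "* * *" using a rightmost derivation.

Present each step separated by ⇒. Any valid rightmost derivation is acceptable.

S ⇒ Q P ⇒ Q Q * ⇒ Q * * ⇒ * * *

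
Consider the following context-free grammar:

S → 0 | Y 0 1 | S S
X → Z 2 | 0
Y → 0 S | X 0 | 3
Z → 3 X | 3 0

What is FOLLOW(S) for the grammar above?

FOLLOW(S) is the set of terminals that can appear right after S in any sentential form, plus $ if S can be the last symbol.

We compute FOLLOW(S) using the standard algorithm.
FOLLOW(S) starts with {$}.
FIRST(S) = {0, 3}
FIRST(X) = {0, 3}
FIRST(Y) = {0, 3}
FIRST(Z) = {3}
FOLLOW(S) = {$, 0, 3}
FOLLOW(X) = {0, 2}
FOLLOW(Y) = {0}
FOLLOW(Z) = {2}
Therefore, FOLLOW(S) = {$, 0, 3}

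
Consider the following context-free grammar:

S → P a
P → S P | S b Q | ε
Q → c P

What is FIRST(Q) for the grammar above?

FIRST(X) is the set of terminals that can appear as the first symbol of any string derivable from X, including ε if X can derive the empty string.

We compute FIRST(Q) using the standard algorithm.
FIRST(P) = {a, ε}
FIRST(Q) = {c}
FIRST(S) = {a}
Therefore, FIRST(Q) = {c}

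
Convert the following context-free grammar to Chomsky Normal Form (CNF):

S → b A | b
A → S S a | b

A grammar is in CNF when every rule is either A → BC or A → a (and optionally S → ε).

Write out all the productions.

TB → b; S → b; TA → a; A → b; S → TB A; A → S X0; X0 → S TA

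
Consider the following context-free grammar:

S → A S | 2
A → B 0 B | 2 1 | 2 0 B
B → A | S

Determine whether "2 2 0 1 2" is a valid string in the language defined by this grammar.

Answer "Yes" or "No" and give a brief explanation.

No - no valid derivation exists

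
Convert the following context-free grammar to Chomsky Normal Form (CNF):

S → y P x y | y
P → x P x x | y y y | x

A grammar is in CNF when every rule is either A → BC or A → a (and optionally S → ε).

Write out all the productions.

TY → y; TX → x; S → y; P → x; S → TY X0; X0 → P X1; X1 → TX TY; P → TX X2; X2 → P X3; X3 → TX TX; P → TY X4; X4 → TY TY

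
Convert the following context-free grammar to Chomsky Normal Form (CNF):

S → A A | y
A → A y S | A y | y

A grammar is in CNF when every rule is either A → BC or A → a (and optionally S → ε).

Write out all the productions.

S → y; TY → y; A → y; S → A A; A → A X0; X0 → TY S; A → A TY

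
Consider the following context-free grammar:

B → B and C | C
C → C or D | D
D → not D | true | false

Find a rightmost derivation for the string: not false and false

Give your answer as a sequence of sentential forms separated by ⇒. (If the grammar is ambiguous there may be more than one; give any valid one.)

B ⇒ B and C ⇒ B and D ⇒ B and false ⇒ C and false ⇒ D and false ⇒ not D and false ⇒ not false and false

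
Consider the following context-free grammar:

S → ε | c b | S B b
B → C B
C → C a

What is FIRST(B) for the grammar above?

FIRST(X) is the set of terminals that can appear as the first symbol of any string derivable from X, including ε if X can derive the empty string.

We compute FIRST(B) using the standard algorithm.
FIRST(B) = {}
FIRST(C) = {}
FIRST(S) = {c, ε}
Therefore, FIRST(B) = {}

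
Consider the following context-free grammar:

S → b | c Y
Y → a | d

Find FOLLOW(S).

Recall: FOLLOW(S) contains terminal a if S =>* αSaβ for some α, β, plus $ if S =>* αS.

We compute FOLLOW(S) using the standard algorithm.
FOLLOW(S) starts with {$}.
FIRST(S) = {b, c}
FIRST(Y) = {a, d}
FOLLOW(S) = {$}
FOLLOW(Y) = {$}
Therefore, FOLLOW(S) = {$}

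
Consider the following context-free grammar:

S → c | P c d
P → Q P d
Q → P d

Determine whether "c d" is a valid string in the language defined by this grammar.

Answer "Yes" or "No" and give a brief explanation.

No - no valid derivation exists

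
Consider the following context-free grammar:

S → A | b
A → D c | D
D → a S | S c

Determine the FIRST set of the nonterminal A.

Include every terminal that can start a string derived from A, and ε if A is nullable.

We compute FIRST(A) using the standard algorithm.
FIRST(A) = {a, b}
FIRST(D) = {a, b}
FIRST(S) = {a, b}
Therefore, FIRST(A) = {a, b}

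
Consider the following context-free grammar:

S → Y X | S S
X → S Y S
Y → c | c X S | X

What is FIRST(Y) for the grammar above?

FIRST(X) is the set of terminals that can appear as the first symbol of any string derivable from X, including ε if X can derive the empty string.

We compute FIRST(Y) using the standard algorithm.
FIRST(S) = {c}
FIRST(X) = {c}
FIRST(Y) = {c}
Therefore, FIRST(Y) = {c}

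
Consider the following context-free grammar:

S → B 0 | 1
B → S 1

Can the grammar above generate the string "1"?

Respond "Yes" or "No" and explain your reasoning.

Yes - a valid derivation exists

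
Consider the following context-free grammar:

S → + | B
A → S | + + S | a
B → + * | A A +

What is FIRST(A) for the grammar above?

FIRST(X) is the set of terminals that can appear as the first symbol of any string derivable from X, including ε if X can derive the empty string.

We compute FIRST(A) using the standard algorithm.
FIRST(A) = {+, a}
FIRST(B) = {+, a}
FIRST(S) = {+, a}
Therefore, FIRST(A) = {+, a}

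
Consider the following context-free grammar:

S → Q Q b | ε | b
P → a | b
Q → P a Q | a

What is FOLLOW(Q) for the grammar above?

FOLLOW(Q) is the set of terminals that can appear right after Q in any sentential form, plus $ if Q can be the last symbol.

We compute FOLLOW(Q) using the standard algorithm.
FOLLOW(S) starts with {$}.
FIRST(P) = {a, b}
FIRST(Q) = {a, b}
FIRST(S) = {a, b, ε}
FOLLOW(P) = {a}
FOLLOW(Q) = {a, b}
FOLLOW(S) = {$}
Therefore, FOLLOW(Q) = {a, b}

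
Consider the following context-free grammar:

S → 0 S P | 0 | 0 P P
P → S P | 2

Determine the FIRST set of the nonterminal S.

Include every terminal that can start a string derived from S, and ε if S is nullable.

We compute FIRST(S) using the standard algorithm.
FIRST(P) = {0, 2}
FIRST(S) = {0}
Therefore, FIRST(S) = {0}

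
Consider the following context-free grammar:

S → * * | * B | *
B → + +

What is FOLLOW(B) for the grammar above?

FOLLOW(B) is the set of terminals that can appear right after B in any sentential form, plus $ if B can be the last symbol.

We compute FOLLOW(B) using the standard algorithm.
FOLLOW(S) starts with {$}.
FIRST(B) = {+}
FIRST(S) = {*}
FOLLOW(B) = {$}
FOLLOW(S) = {$}
Therefore, FOLLOW(B) = {$}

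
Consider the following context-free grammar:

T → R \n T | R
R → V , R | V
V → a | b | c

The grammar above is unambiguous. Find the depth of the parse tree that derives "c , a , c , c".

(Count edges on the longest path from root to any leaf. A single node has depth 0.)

6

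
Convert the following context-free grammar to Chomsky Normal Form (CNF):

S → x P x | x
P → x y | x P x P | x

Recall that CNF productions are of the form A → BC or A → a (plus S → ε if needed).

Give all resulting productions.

TX → x; S → x; TY → y; P → x; S → TX X0; X0 → P TX; P → TX TY; P → TX X1; X1 → P X2; X2 → TX P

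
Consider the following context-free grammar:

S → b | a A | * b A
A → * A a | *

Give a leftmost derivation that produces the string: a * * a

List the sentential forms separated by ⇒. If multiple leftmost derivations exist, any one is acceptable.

S ⇒ a A ⇒ a * A a ⇒ a * * a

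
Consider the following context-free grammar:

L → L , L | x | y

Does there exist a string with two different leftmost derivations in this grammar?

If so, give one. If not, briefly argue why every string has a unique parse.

Yes - the string 'y , y , y , y , y' has two distinct leftmost derivations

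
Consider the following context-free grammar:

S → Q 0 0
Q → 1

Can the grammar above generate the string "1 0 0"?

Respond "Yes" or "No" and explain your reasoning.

Yes - a valid derivation exists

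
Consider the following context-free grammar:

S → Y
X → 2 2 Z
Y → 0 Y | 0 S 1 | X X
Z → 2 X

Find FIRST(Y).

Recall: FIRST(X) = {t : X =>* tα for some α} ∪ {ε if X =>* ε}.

We compute FIRST(Y) using the standard algorithm.
FIRST(S) = {0, 2}
FIRST(X) = {2}
FIRST(Y) = {0, 2}
FIRST(Z) = {2}
Therefore, FIRST(Y) = {0, 2}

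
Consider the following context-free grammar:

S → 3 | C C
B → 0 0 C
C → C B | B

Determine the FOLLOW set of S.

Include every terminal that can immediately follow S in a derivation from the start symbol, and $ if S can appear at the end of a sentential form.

We compute FOLLOW(S) using the standard algorithm.
FOLLOW(S) starts with {$}.
FIRST(B) = {0}
FIRST(C) = {0}
FIRST(S) = {0, 3}
FOLLOW(B) = {$, 0}
FOLLOW(C) = {$, 0}
FOLLOW(S) = {$}
Therefore, FOLLOW(S) = {$}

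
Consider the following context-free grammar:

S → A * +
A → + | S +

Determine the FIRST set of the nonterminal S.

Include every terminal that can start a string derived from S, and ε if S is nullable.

We compute FIRST(S) using the standard algorithm.
FIRST(A) = {+}
FIRST(S) = {+}
Therefore, FIRST(S) = {+}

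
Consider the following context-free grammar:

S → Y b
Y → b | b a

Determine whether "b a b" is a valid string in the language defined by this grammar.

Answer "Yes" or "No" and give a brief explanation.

Yes - a valid derivation exists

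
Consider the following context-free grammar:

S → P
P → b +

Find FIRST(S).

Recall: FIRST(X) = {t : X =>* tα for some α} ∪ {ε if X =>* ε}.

We compute FIRST(S) using the standard algorithm.
FIRST(P) = {b}
FIRST(S) = {b}
Therefore, FIRST(S) = {b}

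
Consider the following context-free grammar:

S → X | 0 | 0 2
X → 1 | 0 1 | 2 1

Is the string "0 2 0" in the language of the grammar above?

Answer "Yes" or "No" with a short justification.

No - no valid derivation exists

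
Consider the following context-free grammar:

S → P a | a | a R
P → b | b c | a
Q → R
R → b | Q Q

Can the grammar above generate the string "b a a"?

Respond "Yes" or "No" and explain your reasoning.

No - no valid derivation exists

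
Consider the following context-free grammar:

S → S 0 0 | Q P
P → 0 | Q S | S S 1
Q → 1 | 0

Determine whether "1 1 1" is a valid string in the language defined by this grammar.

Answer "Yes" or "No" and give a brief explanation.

No - no valid derivation exists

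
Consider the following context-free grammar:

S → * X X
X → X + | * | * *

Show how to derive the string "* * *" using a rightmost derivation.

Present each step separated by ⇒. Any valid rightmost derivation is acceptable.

S ⇒ * X X ⇒ * X * ⇒ * * *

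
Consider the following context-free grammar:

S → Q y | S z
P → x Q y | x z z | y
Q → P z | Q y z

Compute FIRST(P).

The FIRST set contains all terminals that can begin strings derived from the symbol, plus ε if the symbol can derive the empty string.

We compute FIRST(P) using the standard algorithm.
FIRST(P) = {x, y}
FIRST(Q) = {x, y}
FIRST(S) = {x, y}
Therefore, FIRST(P) = {x, y}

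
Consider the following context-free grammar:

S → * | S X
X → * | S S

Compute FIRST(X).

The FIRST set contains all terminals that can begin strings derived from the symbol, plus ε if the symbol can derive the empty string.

We compute FIRST(X) using the standard algorithm.
FIRST(S) = {*}
FIRST(X) = {*}
Therefore, FIRST(X) = {*}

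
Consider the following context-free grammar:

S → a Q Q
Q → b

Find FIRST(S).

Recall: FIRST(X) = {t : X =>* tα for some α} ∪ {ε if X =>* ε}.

We compute FIRST(S) using the standard algorithm.
FIRST(Q) = {b}
FIRST(S) = {a}
Therefore, FIRST(S) = {a}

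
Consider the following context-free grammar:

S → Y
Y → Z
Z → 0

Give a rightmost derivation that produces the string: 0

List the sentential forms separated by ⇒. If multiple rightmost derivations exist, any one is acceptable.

S ⇒ Y ⇒ Z ⇒ 0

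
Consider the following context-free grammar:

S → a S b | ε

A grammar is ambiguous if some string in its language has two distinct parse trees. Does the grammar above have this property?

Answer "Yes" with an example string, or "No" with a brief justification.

No - the grammar is unambiguous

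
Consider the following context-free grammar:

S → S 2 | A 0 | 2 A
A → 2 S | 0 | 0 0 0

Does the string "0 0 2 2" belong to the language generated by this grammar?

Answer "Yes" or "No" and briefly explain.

Yes - a valid derivation exists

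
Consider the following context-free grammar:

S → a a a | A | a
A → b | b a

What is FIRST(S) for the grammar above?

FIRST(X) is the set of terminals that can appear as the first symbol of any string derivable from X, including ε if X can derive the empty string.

We compute FIRST(S) using the standard algorithm.
FIRST(A) = {b}
FIRST(S) = {a, b}
Therefore, FIRST(S) = {a, b}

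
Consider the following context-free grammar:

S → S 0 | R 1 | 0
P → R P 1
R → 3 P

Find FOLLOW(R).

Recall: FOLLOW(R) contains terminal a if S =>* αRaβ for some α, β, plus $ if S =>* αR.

We compute FOLLOW(R) using the standard algorithm.
FOLLOW(S) starts with {$}.
FIRST(P) = {3}
FIRST(R) = {3}
FIRST(S) = {0, 3}
FOLLOW(P) = {1, 3}
FOLLOW(R) = {1, 3}
FOLLOW(S) = {$, 0}
Therefore, FOLLOW(R) = {1, 3}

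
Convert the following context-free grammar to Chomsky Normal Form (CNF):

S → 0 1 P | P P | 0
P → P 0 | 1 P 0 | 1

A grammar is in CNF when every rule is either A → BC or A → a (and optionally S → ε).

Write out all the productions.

T0 → 0; T1 → 1; S → 0; P → 1; S → T0 X0; X0 → T1 P; S → P P; P → P T0; P → T1 X1; X1 → P T0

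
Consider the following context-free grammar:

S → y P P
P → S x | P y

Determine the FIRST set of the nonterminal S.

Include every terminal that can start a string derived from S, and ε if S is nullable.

We compute FIRST(S) using the standard algorithm.
FIRST(P) = {y}
FIRST(S) = {y}
Therefore, FIRST(S) = {y}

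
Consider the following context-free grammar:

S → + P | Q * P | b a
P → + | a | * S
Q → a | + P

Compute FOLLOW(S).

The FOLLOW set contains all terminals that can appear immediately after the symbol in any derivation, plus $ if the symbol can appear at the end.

We compute FOLLOW(S) using the standard algorithm.
FOLLOW(S) starts with {$}.
FIRST(P) = {*, +, a}
FIRST(Q) = {+, a}
FIRST(S) = {+, a, b}
FOLLOW(P) = {$, *}
FOLLOW(Q) = {*}
FOLLOW(S) = {$, *}
Therefore, FOLLOW(S) = {$, *}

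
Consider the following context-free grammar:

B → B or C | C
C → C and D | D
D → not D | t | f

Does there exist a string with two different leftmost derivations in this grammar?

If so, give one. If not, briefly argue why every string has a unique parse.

No - every string in the language has a unique leftmost derivation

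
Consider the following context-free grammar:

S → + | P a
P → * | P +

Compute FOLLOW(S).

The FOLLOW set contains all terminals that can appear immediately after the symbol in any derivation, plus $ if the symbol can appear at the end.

We compute FOLLOW(S) using the standard algorithm.
FOLLOW(S) starts with {$}.
FIRST(P) = {*}
FIRST(S) = {*, +}
FOLLOW(P) = {+, a}
FOLLOW(S) = {$}
Therefore, FOLLOW(S) = {$}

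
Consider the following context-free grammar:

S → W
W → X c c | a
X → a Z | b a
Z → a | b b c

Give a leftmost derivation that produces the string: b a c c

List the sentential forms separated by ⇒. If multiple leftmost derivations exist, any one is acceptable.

S ⇒ W ⇒ X c c ⇒ b a c c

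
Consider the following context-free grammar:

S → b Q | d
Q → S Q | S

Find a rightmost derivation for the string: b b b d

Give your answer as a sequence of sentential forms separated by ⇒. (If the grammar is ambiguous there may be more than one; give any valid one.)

S ⇒ b Q ⇒ b S ⇒ b b Q ⇒ b b S ⇒ b b b Q ⇒ b b b S ⇒ b b b d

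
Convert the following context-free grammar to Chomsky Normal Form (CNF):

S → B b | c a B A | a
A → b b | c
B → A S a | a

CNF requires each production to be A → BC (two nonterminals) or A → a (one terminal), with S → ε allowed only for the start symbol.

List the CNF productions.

TB → b; TC → c; TA → a; S → a; A → c; B → a; S → B TB; S → TC X0; X0 → TA X1; X1 → B A; A → TB TB; B → A X2; X2 → S TA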